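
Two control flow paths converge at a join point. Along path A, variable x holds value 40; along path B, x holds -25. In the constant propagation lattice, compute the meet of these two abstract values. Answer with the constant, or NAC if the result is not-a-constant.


Meet operation: if both paths give the same constant, result is that constant; if they differ, result is NAC (not-a-constant).
Path A: 40, Path B: -25 -> differ
Result: not-a-constant -> NAC

NAC


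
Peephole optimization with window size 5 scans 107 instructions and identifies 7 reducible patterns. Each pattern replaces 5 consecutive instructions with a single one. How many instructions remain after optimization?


Each match removes 4 instructions.
Total removed = 7 * 4 = 28
Remaining = 107 - 28 = 79

79


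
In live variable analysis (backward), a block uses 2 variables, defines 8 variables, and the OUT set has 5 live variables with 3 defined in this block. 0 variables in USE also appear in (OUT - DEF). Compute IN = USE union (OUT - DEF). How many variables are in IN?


OUT - DEF: 5 - 3 = 2
|IN| = |USE| + |OUT - DEF| - |USE ∩ (OUT - DEF)| = 2 + 2 - 0 = 4

4


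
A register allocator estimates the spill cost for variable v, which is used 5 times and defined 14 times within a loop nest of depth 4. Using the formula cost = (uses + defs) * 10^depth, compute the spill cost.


uses + defs = 5 + 14 = 19
10^4 = 10000
Spill cost = 19 * 10000 = 190000

190000


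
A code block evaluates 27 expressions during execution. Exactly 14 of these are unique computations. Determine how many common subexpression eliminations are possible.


CSE count = total expressions - unique expressions
= 27 - 14 = 13

13


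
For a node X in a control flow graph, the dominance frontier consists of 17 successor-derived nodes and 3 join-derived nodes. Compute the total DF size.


DF(X) = direct successor contributions + join point contributions
= 17 + 3 = 20

20


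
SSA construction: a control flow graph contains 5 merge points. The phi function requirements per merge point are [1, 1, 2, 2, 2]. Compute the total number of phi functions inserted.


Total phi functions = sum of phi functions at each join node
= 1 + 1 + 2 + 2 + 2 = 8

8


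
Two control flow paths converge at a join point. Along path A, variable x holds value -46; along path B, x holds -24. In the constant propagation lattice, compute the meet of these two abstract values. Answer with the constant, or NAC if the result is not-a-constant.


Meet operation: if both paths give the same constant, result is that constant; if they differ, result is NAC (not-a-constant).
Path A: -46, Path B: -24 -> differ
Result: not-a-constant -> NAC

NAC


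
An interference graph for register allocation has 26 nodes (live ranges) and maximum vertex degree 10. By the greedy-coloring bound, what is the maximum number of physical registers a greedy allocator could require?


Greedy coloring never needs more than (max_degree + 1) colors: when coloring a vertex, at most max_degree neighbors are already colored.
Upper bound = 10 + 1 = 11

11


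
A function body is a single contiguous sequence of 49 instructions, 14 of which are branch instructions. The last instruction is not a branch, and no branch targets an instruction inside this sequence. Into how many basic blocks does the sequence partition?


With no in-sequence branch targets, the leaders are the first instruction plus the instruction after each branch.
Number of basic blocks = branches + 1
= 14 + 1 = 15

15


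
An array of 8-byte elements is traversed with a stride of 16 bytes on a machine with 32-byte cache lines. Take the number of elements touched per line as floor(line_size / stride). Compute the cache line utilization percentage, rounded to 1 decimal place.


Elements per cache line = floor(32 / 16) = 2
Bytes used = 2 * 8 = 16
Utilization = 16 / 32 * 100 = 50.0%

50.0


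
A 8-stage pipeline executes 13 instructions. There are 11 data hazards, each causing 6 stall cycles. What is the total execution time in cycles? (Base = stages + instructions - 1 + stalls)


Base cycles = 8 + 13 - 1 = 20
Total stalls = 11 * 6 = 66
Total = 20 + 66 = 86

86


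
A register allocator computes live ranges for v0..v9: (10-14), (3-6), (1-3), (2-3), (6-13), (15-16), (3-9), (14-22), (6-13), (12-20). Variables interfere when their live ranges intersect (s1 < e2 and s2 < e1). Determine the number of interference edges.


Check all pairs for overlapping intervals.
Two intervals (s1,e1) and (s2,e2) overlap if s1 < e2 and s2 < e1.
v0 (10-14) vs v1..v9: overlaps v4, v8, v9 -> 3
v1 (3-6) vs v2..v9: overlaps v6 -> 1
v2 (1-3) vs v3..v9: overlaps v3 -> 1
v3 (2-3) vs v4..v9: overlaps none -> 0
v4 (6-13) vs v5..v9: overlaps v6, v8, v9 -> 3
v5 (15-16) vs v6..v9: overlaps v7, v9 -> 2
v6 (3-9) vs v7..v9: overlaps v8 -> 1
v7 (14-22) vs v8..v9: overlaps v9 -> 1
v8 (6-13) vs v9: overlaps v9 -> 1
Total overlapping pairs = 3 + 1 + 1 + 0 + 3 + 2 + 1 + 1 + 1 = 13

13


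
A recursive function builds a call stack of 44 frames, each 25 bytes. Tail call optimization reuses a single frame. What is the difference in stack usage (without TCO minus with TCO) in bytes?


Without TCO: 44 * 25 = 1100 bytes
With TCO: reuse 1 frame = 25 bytes
Savings = 1100 - 25 = 1075

1075


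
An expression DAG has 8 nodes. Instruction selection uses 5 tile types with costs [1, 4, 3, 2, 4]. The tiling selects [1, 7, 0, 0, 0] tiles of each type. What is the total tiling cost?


Total cost = sum(count_i * cost_i)
= 1*1 + 7*4 + 0*3 + 0*2 + 0*4
= 29

29


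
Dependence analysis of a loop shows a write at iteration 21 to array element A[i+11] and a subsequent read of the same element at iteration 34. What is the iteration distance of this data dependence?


Distance = read iteration - write iteration
= 34 - 21 = 13

13


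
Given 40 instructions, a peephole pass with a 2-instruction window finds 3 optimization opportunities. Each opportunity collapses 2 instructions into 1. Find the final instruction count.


Each match removes 1 instructions.
Total removed = 3 * 1 = 3
Remaining = 40 - 3 = 37

37


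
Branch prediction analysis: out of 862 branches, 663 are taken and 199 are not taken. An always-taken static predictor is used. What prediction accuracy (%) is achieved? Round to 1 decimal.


Predictor: always-taken
Correct predictions = 663
Accuracy = 663 / 862 * 100 = 76.9%

76.9


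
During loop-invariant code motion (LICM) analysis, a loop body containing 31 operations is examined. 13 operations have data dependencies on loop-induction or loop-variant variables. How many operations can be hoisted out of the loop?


Invariant candidates = total - loop-dependent
= 31 - 13 = 18

18


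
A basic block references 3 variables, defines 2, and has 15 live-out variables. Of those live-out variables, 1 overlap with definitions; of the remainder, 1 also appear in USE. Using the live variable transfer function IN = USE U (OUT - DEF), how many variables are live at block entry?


OUT - DEF: 15 - 1 = 14
|IN| = |USE| + |OUT - DEF| - |USE ∩ (OUT - DEF)| = 3 + 14 - 1 = 16

16


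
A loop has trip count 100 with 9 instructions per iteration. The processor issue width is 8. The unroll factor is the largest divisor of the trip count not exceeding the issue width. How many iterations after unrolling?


Largest divisor of 100 <= 8 is 5
New iterations = 100 / 5 = 20

20


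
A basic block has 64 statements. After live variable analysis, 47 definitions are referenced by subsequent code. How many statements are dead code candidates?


Dead code = total statements - live definitions
= 64 - 47 = 17

17


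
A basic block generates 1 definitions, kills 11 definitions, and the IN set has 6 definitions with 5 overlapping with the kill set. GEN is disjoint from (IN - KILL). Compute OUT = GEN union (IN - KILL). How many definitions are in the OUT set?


IN - KILL: 6 - 5 = 1 surviving definitions
OUT = GEN + surviving = 1 + 1 = 2

2


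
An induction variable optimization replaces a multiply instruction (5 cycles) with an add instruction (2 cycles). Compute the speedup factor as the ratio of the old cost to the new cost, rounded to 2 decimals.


Ratio = mult_cost / add_cost = 5 / 2 = 2.5

2.5


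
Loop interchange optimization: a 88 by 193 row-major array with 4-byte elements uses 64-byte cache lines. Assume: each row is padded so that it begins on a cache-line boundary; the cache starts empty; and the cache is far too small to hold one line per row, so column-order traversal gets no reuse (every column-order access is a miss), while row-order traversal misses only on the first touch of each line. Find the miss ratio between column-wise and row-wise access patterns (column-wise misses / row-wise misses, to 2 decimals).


Each row occupies 193 * 4 = 772 bytes and starts on a line boundary, so it spans ceil(772 / 64) = 13 cache lines.
Row-major traversal misses (one per line touched): 88 * ceil(193 * 4 / 64) = 1144
Column-major traversal misses (no reuse, every access misses): 88 * 193 = 16984
Ratio = 16984 / 1144 = 14.85

14.85


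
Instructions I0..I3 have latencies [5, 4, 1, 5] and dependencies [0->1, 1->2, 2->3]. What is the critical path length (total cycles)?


Compute longest path through dependency graph: dist(Ik) = max over predecessors of dist + latency(Ik).
dist(I0) = latency 5 = 5
dist(I1) = dist(I0) + 4 = 5 + 4 = 9
dist(I2) = dist(I1) + 1 = 9 + 1 = 10
dist(I3) = dist(I2) + 5 = 10 + 5 = 15
Critical path = max dist = 15

15


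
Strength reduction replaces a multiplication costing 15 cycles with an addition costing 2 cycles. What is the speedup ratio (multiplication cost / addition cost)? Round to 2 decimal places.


Ratio = mult_cost / add_cost = 15 / 2 = 7.5

7.5


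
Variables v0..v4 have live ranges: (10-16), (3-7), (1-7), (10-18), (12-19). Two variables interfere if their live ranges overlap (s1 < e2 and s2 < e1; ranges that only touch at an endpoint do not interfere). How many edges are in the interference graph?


Check all pairs for overlapping intervals.
Two intervals (s1,e1) and (s2,e2) overlap if s1 < e2 and s2 < e1.
v0 (10-16) vs v1..v4: overlaps v3, v4 -> 2
v1 (3-7) vs v2..v4: overlaps v2 -> 1
v2 (1-7) vs v3..v4: overlaps none -> 0
v3 (10-18) vs v4: overlaps v4 -> 1
Total overlapping pairs = 2 + 1 + 0 + 1 = 4

4


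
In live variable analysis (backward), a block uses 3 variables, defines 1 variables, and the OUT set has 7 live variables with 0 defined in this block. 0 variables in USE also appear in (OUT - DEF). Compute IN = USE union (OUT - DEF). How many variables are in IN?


OUT - DEF: 7 - 0 = 7
|IN| = |USE| + |OUT - DEF| - |USE ∩ (OUT - DEF)| = 3 + 7 - 0 = 10

10


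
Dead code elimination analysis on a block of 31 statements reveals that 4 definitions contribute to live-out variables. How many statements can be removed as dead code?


Dead code = total statements - live definitions
= 31 - 4 = 27

27


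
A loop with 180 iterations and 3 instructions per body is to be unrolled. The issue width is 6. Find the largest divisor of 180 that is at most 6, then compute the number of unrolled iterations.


Largest divisor of 180 <= 6 is 6
New iterations = 180 / 6 = 30

30


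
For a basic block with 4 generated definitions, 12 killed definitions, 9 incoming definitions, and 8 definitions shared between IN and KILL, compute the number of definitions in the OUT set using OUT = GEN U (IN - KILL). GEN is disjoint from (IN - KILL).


IN - KILL: 9 - 8 = 1 surviving definitions
OUT = GEN + surviving = 4 + 1 = 5

5


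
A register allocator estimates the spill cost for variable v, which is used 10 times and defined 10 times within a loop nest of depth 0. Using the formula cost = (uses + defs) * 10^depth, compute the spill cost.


uses + defs = 10 + 10 = 20
10^0 = 1
Spill cost = 20 * 1 = 20

20


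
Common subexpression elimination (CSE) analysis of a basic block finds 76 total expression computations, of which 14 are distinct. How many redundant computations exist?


CSE count = total expressions - unique expressions
= 76 - 14 = 62

62


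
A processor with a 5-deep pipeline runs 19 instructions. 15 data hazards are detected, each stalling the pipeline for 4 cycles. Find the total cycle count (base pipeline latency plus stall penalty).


Base cycles = 5 + 19 - 1 = 23
Total stalls = 15 * 4 = 60
Total = 23 + 60 = 83

83


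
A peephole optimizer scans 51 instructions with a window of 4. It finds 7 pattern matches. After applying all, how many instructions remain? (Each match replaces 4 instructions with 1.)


Each match removes 3 instructions.
Total removed = 7 * 3 = 21
Remaining = 51 - 21 = 30

30


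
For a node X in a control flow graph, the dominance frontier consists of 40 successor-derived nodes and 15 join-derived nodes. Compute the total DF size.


DF(X) = direct successor contributions + join point contributions
= 40 + 15 = 55

55


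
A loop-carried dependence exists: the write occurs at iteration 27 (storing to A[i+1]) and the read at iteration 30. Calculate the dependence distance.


Distance = read iteration - write iteration
= 30 - 27 = 3

3


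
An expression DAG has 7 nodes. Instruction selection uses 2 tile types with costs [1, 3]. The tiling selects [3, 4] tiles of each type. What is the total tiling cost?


Total cost = sum(count_i * cost_i)
= 3*1 + 4*3
= 15

15


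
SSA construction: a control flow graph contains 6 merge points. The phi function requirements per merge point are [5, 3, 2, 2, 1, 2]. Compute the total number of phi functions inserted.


Total phi functions = sum of phi functions at each join node
= 5 + 3 + 2 + 2 + 1 + 2 = 15

15


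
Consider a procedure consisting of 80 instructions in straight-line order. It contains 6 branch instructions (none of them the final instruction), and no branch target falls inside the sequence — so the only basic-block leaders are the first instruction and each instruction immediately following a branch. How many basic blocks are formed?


With no in-sequence branch targets, the leaders are the first instruction plus the instruction after each branch.
Number of basic blocks = branches + 1
= 6 + 1 = 7

7


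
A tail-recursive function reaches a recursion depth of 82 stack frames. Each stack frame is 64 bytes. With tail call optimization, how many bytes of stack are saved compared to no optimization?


Without TCO: 82 * 64 = 5248 bytes
With TCO: reuse 1 frame = 64 bytes
Savings = 5248 - 64 = 5184

5184


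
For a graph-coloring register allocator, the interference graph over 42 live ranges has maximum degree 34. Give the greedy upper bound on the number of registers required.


Greedy coloring never needs more than (max_degree + 1) colors: when coloring a vertex, at most max_degree neighbors are already colored.
Upper bound = 34 + 1 = 35

35


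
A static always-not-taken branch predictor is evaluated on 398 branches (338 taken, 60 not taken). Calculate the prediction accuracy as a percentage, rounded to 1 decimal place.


Predictor: always-not-taken
Correct predictions = 60
Accuracy = 60 / 398 * 100 = 15.1%

15.1


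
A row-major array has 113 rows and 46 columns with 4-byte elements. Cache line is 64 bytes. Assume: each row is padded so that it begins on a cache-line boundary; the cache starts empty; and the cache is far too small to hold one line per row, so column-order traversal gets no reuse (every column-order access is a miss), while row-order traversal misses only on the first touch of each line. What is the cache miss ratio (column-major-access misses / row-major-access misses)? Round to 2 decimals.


Each row occupies 46 * 4 = 184 bytes and starts on a line boundary, so it spans ceil(184 / 64) = 3 cache lines.
Row-major traversal misses (one per line touched): 113 * ceil(46 * 4 / 64) = 339
Column-major traversal misses (no reuse, every access misses): 113 * 46 = 5198
Ratio = 5198 / 339 = 15.33

15.33


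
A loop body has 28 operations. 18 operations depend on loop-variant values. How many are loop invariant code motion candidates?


Invariant candidates = total - loop-dependent
= 28 - 18 = 10

10


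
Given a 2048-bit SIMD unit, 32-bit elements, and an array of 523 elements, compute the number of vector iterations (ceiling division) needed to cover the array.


Width = 2048 / 32 = 64 elements per vector op
Iterations = ceil(523 / 64) = 9

9


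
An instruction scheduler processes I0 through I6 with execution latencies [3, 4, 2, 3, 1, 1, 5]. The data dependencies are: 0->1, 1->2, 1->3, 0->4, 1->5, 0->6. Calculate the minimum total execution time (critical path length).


Compute longest path through dependency graph: dist(Ik) = max over predecessors of dist + latency(Ik).
dist(I0) = latency 3 = 3
dist(I1) = dist(I0) + 4 = 3 + 4 = 7
dist(I2) = dist(I1) + 2 = 7 + 2 = 9
dist(I3) = dist(I1) + 3 = 7 + 3 = 10
dist(I4) = dist(I0) + 1 = 3 + 1 = 4
dist(I5) = dist(I1) + 1 = 7 + 1 = 8
dist(I6) = dist(I0) + 5 = 3 + 5 = 8
Critical path = max dist = 10

10


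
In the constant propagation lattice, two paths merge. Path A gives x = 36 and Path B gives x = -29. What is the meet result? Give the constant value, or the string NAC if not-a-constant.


Meet operation: if both paths give the same constant, result is that constant; if they differ, result is NAC (not-a-constant).
Path A: 36, Path B: -29 -> differ
Result: not-a-constant -> NAC

NAC


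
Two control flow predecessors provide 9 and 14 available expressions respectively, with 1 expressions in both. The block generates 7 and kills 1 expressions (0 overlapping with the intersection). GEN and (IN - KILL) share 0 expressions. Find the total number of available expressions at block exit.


IN = intersection of predecessors = 1
IN - KILL = 1 - 0 = 1
|OUT| = |GEN| + |IN - KILL| - |GEN ∩ (IN - KILL)| = 7 + 1 - 0 = 8

8


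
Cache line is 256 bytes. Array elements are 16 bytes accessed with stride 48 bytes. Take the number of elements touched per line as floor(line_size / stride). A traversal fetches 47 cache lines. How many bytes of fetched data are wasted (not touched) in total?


Elements per line = floor(256 / 48) = 5
Bytes used per line = 5 * 16 = 80
Wasted per line = 256 - 80 = 176
Total wasted = 176 * 47 = 8272

8272


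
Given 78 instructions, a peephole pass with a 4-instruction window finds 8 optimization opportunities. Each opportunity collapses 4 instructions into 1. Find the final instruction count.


Each match removes 3 instructions.
Total removed = 8 * 3 = 24
Remaining = 78 - 24 = 54

54


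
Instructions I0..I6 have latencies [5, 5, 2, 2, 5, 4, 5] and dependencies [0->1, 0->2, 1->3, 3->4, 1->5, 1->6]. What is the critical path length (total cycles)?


Compute longest path through dependency graph: dist(Ik) = max over predecessors of dist + latency(Ik).
dist(I0) = latency 5 = 5
dist(I1) = dist(I0) + 5 = 5 + 5 = 10
dist(I2) = dist(I0) + 2 = 5 + 2 = 7
dist(I3) = dist(I1) + 2 = 10 + 2 = 12
dist(I4) = dist(I3) + 5 = 12 + 5 = 17
dist(I5) = dist(I1) + 4 = 10 + 4 = 14
dist(I6) = dist(I1) + 5 = 10 + 5 = 15
Critical path = max dist = 17

17


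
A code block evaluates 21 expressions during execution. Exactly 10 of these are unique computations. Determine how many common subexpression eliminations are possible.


CSE count = total expressions - unique expressions
= 21 - 10 = 11

11


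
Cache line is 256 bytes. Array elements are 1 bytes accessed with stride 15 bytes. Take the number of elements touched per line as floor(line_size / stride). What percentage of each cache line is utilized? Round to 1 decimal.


Elements per cache line = floor(256 / 15) = 17
Bytes used = 17 * 1 = 17
Utilization = 17 / 256 * 100 = 6.6%

6.6


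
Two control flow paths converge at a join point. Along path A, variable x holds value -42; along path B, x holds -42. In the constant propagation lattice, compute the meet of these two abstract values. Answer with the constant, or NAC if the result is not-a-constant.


Meet operation: if both paths give the same constant, result is that constant; if they differ, result is NAC (not-a-constant).
Path A: -42, Path B: -42 -> equal
Result: constant -> -42

-42


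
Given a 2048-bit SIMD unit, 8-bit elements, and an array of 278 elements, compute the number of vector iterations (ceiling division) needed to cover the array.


Width = 2048 / 8 = 256 elements per vector op
Iterations = ceil(278 / 256) = 2

2


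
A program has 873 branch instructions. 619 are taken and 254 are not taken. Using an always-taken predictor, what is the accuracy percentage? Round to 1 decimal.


Predictor: always-taken
Correct predictions = 619
Accuracy = 619 / 873 * 100 = 70.9%

70.9


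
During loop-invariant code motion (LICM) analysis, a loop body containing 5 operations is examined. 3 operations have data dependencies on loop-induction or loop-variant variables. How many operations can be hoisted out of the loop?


Invariant candidates = total - loop-dependent
= 5 - 3 = 2

2


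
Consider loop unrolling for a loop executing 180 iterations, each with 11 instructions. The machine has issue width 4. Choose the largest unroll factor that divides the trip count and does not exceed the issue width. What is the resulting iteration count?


Largest divisor of 180 <= 4 is 4
New iterations = 180 / 4 = 45

45


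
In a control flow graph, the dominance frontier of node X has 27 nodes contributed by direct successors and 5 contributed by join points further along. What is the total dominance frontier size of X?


DF(X) = direct successor contributions + join point contributions
= 27 + 5 = 32

32


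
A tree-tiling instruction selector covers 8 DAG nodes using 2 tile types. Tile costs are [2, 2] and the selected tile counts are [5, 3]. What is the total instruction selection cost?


Total cost = sum(count_i * cost_i)
= 5*2 + 3*2
= 16

16


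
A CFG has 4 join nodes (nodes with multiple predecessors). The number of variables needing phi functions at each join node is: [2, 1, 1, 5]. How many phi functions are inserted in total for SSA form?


Total phi functions = sum of phi functions at each join node
= 2 + 1 + 1 + 5 = 9

9


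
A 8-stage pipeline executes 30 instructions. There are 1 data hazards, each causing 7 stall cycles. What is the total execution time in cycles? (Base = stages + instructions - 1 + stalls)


Base cycles = 8 + 30 - 1 = 37
Total stalls = 1 * 7 = 7
Total = 37 + 7 = 44

44


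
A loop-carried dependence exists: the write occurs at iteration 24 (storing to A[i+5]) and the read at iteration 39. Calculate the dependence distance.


Distance = read iteration - write iteration
= 39 - 24 = 15

15


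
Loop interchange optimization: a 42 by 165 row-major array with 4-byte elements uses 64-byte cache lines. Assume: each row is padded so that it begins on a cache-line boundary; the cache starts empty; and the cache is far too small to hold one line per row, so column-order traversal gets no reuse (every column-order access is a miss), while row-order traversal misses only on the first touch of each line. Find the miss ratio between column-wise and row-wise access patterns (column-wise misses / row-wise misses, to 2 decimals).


Each row occupies 165 * 4 = 660 bytes and starts on a line boundary, so it spans ceil(660 / 64) = 11 cache lines.
Row-major traversal misses (one per line touched): 42 * ceil(165 * 4 / 64) = 462
Column-major traversal misses (no reuse, every access misses): 42 * 165 = 6930
Ratio = 6930 / 462 = 15.0

15.0


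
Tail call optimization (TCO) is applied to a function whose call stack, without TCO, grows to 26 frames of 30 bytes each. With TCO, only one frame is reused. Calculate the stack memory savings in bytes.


Without TCO: 26 * 30 = 780 bytes
With TCO: reuse 1 frame = 30 bytes
Savings = 780 - 30 = 750

750


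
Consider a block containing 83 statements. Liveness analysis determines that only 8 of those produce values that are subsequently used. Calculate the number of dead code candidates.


Dead code = total statements - live definitions
= 83 - 8 = 75

75


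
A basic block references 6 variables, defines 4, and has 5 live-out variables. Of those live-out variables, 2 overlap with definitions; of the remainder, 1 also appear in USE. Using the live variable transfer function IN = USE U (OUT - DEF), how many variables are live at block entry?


OUT - DEF: 5 - 2 = 3
|IN| = |USE| + |OUT - DEF| - |USE ∩ (OUT - DEF)| = 6 + 3 - 1 = 8

8


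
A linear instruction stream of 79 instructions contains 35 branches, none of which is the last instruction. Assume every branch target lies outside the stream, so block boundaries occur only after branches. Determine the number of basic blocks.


With no in-sequence branch targets, the leaders are the first instruction plus the instruction after each branch.
Number of basic blocks = branches + 1
= 35 + 1 = 36

36


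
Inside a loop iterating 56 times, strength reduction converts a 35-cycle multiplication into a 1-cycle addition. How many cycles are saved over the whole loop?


Per-iteration saving = 35 - 1 = 34
Total saved = 56 * 34 = 1904

1904


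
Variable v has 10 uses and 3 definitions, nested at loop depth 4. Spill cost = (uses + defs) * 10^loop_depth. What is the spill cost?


uses + defs = 10 + 3 = 13
10^4 = 10000
Spill cost = 13 * 10000 = 130000

130000


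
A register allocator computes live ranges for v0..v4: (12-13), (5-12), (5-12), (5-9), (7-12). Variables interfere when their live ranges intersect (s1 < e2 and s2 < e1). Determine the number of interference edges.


Check all pairs for overlapping intervals.
Two intervals (s1,e1) and (s2,e2) overlap if s1 < e2 and s2 < e1.
v0 (12-13) vs v1..v4: overlaps none -> 0
v1 (5-12) vs v2..v4: overlaps v2, v3, v4 -> 3
v2 (5-12) vs v3..v4: overlaps v3, v4 -> 2
v3 (5-9) vs v4: overlaps v4 -> 1
Total overlapping pairs = 0 + 3 + 2 + 1 = 6

6


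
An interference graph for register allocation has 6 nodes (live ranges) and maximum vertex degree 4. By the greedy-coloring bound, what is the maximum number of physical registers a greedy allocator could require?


Greedy coloring never needs more than (max_degree + 1) colors: when coloring a vertex, at most max_degree neighbors are already colored.
Upper bound = 4 + 1 = 5

5


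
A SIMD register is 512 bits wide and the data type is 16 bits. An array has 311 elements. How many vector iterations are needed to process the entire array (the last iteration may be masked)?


Width = 512 / 16 = 32 elements per vector op
Iterations = ceil(311 / 32) = 10

10


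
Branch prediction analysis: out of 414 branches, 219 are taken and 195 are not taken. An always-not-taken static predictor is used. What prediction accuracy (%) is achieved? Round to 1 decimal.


Predictor: always-not-taken
Correct predictions = 195
Accuracy = 195 / 414 * 100 = 47.1%

47.1


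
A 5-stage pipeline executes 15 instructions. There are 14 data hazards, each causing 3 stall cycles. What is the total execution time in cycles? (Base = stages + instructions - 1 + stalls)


Base cycles = 5 + 15 - 1 = 19
Total stalls = 14 * 3 = 42
Total = 19 + 42 = 61

61


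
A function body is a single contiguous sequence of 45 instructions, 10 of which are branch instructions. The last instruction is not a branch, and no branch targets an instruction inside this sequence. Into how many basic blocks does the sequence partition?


With no in-sequence branch targets, the leaders are the first instruction plus the instruction after each branch.
Number of basic blocks = branches + 1
= 10 + 1 = 11

11


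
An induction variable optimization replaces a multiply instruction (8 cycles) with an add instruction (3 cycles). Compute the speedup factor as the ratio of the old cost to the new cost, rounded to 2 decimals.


Ratio = mult_cost / add_cost = 8 / 3 = 2.67

2.67


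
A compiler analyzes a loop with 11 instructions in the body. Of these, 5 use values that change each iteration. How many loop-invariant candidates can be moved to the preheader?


Invariant candidates = total - loop-dependent
= 11 - 5 = 6

6


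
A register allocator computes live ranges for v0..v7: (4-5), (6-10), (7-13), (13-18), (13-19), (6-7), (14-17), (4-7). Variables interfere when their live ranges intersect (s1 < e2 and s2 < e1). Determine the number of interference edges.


Check all pairs for overlapping intervals.
Two intervals (s1,e1) and (s2,e2) overlap if s1 < e2 and s2 < e1.
v0 (4-5) vs v1..v7: overlaps v7 -> 1
v1 (6-10) vs v2..v7: overlaps v2, v5, v7 -> 3
v2 (7-13) vs v3..v7: overlaps none -> 0
v3 (13-18) vs v4..v7: overlaps v4, v6 -> 2
v4 (13-19) vs v5..v7: overlaps v6 -> 1
v5 (6-7) vs v6..v7: overlaps v7 -> 1
v6 (14-17) vs v7: overlaps none -> 0
Total overlapping pairs = 1 + 3 + 0 + 2 + 1 + 1 + 0 = 8

8


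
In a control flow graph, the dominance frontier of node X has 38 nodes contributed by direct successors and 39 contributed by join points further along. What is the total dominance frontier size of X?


DF(X) = direct successor contributions + join point contributions
= 38 + 39 = 77

77


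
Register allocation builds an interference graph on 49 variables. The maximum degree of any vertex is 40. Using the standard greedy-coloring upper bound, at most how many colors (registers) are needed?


Greedy coloring never needs more than (max_degree + 1) colors: when coloring a vertex, at most max_degree neighbors are already colored.
Upper bound = 40 + 1 = 41

41


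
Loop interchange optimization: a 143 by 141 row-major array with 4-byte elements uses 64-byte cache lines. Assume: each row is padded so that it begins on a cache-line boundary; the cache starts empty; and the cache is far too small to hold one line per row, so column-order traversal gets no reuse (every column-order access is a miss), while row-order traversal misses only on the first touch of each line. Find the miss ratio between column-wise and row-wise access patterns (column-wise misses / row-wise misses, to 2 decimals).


Each row occupies 141 * 4 = 564 bytes and starts on a line boundary, so it spans ceil(564 / 64) = 9 cache lines.
Row-major traversal misses (one per line touched): 143 * ceil(141 * 4 / 64) = 1287
Column-major traversal misses (no reuse, every access misses): 143 * 141 = 20163
Ratio = 20163 / 1287 = 15.67

15.67


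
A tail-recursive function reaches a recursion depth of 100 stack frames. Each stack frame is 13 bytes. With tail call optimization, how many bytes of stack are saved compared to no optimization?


Without TCO: 100 * 13 = 1300 bytes
With TCO: reuse 1 frame = 13 bytes
Savings = 1300 - 13 = 1287

1287


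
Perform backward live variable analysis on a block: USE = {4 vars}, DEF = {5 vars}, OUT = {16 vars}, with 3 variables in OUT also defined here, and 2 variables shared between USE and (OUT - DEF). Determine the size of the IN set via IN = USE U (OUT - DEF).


OUT - DEF: 16 - 3 = 13
|IN| = |USE| + |OUT - DEF| - |USE ∩ (OUT - DEF)| = 4 + 13 - 2 = 15

15


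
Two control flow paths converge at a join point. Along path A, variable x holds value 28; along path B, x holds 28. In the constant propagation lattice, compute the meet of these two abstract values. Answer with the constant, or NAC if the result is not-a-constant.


Meet operation: if both paths give the same constant, result is that constant; if they differ, result is NAC (not-a-constant).
Path A: 28, Path B: 28 -> equal
Result: constant -> 28

28


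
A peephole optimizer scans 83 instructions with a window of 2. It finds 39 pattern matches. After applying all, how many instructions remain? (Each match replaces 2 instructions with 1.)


Each match removes 1 instructions.
Total removed = 39 * 1 = 39
Remaining = 83 - 39 = 44

44


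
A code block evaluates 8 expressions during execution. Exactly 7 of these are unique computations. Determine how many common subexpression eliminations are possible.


CSE count = total expressions - unique expressions
= 8 - 7 = 1

1


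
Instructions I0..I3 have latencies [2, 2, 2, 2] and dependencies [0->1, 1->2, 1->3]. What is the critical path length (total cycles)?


Compute longest path through dependency graph: dist(Ik) = max over predecessors of dist + latency(Ik).
dist(I0) = latency 2 = 2
dist(I1) = dist(I0) + 2 = 2 + 2 = 4
dist(I2) = dist(I1) + 2 = 4 + 2 = 6
dist(I3) = dist(I1) + 2 = 4 + 2 = 6
Critical path = max dist = 6

6


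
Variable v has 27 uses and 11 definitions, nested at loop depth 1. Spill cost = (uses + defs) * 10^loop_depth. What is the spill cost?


uses + defs = 27 + 11 = 38
10^1 = 10
Spill cost = 38 * 10 = 380

380


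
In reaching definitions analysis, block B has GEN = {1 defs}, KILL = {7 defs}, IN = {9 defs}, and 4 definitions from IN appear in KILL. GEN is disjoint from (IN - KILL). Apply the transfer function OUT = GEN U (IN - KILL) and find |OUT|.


IN - KILL: 9 - 4 = 5 surviving definitions
OUT = GEN + surviving = 1 + 5 = 6

6


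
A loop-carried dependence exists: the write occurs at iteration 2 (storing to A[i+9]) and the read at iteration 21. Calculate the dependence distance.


Distance = read iteration - write iteration
= 21 - 2 = 19

19


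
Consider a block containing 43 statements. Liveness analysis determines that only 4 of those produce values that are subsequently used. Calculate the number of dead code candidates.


Dead code = total statements - live definitions
= 43 - 4 = 39

39


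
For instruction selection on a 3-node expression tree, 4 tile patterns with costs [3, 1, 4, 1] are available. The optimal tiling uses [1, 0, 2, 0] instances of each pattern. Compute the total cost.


Total cost = sum(count_i * cost_i)
= 1*3 + 0*1 + 2*4 + 0*1
= 11

11


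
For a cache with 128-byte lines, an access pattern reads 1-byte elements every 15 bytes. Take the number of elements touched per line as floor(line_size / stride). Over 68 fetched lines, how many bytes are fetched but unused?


Elements per line = floor(128 / 15) = 8
Bytes used per line = 8 * 1 = 8
Wasted per line = 128 - 8 = 120
Total wasted = 120 * 68 = 8160

8160


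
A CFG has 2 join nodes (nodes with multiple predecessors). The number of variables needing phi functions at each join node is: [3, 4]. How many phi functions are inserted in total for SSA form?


Total phi functions = sum of phi functions at each join node
= 3 + 4 = 7

7


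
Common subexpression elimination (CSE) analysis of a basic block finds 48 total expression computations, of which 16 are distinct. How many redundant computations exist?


CSE count = total expressions - unique expressions
= 48 - 16 = 32

32


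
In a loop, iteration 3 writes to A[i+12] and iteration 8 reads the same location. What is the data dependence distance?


Distance = read iteration - write iteration
= 8 - 3 = 5

5


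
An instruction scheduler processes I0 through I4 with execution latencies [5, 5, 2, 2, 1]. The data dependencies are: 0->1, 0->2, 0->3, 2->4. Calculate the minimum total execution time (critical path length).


Compute longest path through dependency graph: dist(Ik) = max over predecessors of dist + latency(Ik).
dist(I0) = latency 5 = 5
dist(I1) = dist(I0) + 5 = 5 + 5 = 10
dist(I2) = dist(I0) + 2 = 5 + 2 = 7
dist(I3) = dist(I0) + 2 = 5 + 2 = 7
dist(I4) = dist(I2) + 1 = 7 + 1 = 8
Critical path = max dist = 10

10


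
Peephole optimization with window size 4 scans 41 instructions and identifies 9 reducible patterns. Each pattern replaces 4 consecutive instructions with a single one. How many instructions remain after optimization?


Each match removes 3 instructions.
Total removed = 9 * 3 = 27
Remaining = 41 - 27 = 14

14


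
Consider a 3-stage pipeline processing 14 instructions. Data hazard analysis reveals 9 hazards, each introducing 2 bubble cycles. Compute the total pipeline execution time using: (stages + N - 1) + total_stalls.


Base cycles = 3 + 14 - 1 = 16
Total stalls = 9 * 2 = 18
Total = 16 + 18 = 34

34


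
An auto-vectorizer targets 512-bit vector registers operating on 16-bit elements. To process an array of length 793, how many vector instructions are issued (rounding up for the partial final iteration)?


Width = 512 / 16 = 32 elements per vector op
Iterations = ceil(793 / 32) = 25

25


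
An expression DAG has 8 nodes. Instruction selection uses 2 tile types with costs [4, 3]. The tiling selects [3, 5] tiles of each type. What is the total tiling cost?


Total cost = sum(count_i * cost_i)
= 3*4 + 5*3
= 27

27


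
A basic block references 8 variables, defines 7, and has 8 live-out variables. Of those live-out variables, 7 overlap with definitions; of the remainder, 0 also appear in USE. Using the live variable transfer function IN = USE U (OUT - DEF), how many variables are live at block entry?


OUT - DEF: 8 - 7 = 1
|IN| = |USE| + |OUT - DEF| - |USE ∩ (OUT - DEF)| = 8 + 1 - 0 = 9

9


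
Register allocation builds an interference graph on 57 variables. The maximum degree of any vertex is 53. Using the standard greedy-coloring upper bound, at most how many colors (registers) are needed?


Greedy coloring never needs more than (max_degree + 1) colors: when coloring a vertex, at most max_degree neighbors are already colored.
Upper bound = 53 + 1 = 54

54


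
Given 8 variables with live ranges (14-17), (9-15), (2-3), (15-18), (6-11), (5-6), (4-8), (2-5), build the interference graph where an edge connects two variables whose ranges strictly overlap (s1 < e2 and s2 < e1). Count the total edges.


Check all pairs for overlapping intervals.
Two intervals (s1,e1) and (s2,e2) overlap if s1 < e2 and s2 < e1.
v0 (14-17) vs v1..v7: overlaps v1, v3 -> 2
v1 (9-15) vs v2..v7: overlaps v4 -> 1
v2 (2-3) vs v3..v7: overlaps v7 -> 1
v3 (15-18) vs v4..v7: overlaps none -> 0
v4 (6-11) vs v5..v7: overlaps v6 -> 1
v5 (5-6) vs v6..v7: overlaps v6 -> 1
v6 (4-8) vs v7: overlaps v7 -> 1
Total overlapping pairs = 2 + 1 + 1 + 0 + 1 + 1 + 1 = 7

7


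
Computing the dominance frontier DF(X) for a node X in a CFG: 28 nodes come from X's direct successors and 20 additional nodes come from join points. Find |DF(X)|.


DF(X) = direct successor contributions + join point contributions
= 28 + 20 = 48

48


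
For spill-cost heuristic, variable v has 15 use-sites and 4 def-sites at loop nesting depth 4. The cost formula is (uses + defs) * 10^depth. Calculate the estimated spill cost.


uses + defs = 15 + 4 = 19
10^4 = 10000
Spill cost = 19 * 10000 = 190000

190000


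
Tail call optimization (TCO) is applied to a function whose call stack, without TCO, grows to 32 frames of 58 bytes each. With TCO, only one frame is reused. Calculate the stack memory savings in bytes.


Without TCO: 32 * 58 = 1856 bytes
With TCO: reuse 1 frame = 58 bytes
Savings = 1856 - 58 = 1798

1798


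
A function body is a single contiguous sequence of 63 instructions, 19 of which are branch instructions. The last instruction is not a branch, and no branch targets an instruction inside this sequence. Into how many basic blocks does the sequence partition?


With no in-sequence branch targets, the leaders are the first instruction plus the instruction after each branch.
Number of basic blocks = branches + 1
= 19 + 1 = 20

20


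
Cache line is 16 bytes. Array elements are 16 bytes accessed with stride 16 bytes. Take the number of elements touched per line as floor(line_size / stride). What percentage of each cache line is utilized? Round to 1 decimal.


Elements per cache line = floor(16 / 16) = 1
Bytes used = 1 * 16 = 16
Utilization = 16 / 16 * 100 = 100.0%

100.0


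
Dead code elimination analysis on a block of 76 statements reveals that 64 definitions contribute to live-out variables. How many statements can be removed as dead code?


Dead code = total statements - live definitions
= 76 - 64 = 12

12
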